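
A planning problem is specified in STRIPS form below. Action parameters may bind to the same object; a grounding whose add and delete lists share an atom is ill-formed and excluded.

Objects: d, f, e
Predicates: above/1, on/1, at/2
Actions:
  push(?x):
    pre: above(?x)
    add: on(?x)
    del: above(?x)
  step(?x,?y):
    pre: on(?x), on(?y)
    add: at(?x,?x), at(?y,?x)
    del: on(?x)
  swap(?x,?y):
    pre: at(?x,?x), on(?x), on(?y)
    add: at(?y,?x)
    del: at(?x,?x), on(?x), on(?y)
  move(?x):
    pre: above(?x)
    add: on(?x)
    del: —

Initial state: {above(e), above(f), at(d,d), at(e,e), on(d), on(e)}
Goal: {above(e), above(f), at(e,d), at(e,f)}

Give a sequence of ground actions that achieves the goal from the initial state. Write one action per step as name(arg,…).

step(d,e); move(f); step(f,e)

1. step(d,e)  →  {above(e), above(f), at(d,d), at(e,d), at(e,e), on(e)}
2. move(f)  →  {above(e), above(f), at(d,d), at(e,d), at(e,e), on(e), on(f)}
3. step(f,e)  →  {above(e), above(f), at(d,d), at(e,d), at(e,e), at(e,f), at(f,f), on(e)}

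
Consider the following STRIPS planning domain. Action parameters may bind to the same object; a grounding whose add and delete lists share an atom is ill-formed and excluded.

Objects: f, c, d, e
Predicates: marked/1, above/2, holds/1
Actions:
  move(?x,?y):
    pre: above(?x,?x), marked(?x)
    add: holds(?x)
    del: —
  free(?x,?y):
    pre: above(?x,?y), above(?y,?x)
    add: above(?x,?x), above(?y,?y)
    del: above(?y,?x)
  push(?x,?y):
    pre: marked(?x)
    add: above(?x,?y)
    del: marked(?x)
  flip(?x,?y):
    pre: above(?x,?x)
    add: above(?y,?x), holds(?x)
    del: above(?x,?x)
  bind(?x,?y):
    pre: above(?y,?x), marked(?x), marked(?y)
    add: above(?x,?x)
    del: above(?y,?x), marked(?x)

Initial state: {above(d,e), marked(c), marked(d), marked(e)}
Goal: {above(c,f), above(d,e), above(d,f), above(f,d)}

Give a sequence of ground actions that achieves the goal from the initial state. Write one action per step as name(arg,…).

1. push(c,f)  →  {above(c,f), above(d,e), marked(d), marked(e)}
2. push(d,f)  →  {above(c,f), above(d,e), above(d,f), marked(e)}
3. push(e,d)  →  {above(c,f), above(d,e), above(d,f), above(e,d)}
4. free(d,e)  →  {above(c,f), above(d,d), above(d,e), above(d,f), above(e,e)}
5. flip(d,f)  →  {above(c,f), above(d,e), above(d,f), above(e,e), above(f,d), holds(d)}

push(c,f); push(d,f); push(e,d); free(d,e); flip(d,f)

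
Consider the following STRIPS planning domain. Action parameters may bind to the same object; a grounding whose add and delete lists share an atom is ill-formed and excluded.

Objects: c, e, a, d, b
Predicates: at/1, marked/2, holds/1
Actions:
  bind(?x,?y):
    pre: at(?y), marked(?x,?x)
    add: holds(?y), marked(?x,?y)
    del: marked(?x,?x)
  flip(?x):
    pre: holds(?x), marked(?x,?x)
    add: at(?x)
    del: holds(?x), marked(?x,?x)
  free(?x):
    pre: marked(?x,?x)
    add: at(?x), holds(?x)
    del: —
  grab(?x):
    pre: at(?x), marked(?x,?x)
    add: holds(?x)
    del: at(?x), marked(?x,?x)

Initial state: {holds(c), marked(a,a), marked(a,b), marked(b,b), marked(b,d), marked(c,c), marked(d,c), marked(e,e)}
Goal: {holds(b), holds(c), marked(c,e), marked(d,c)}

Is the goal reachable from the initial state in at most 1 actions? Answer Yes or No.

No

1. free(e)  →  {at(e), holds(c), holds(e), marked(a,a), marked(a,b), marked(b,b), marked(b,d), marked(c,c), marked(d,c), marked(e,e)}
2. bind(c,e)  →  {at(e), holds(c), holds(e), marked(a,a), marked(a,b), marked(b,b), marked(b,d), marked(c,e), marked(d,c), marked(e,e)}
3. free(b)  →  {at(b), at(e), holds(b), holds(c), holds(e), marked(a,a), marked(a,b), marked(b,b), marked(b,d), marked(c,e), marked(d,c), marked(e,e)}
optimal plan length = 3; 3 > 1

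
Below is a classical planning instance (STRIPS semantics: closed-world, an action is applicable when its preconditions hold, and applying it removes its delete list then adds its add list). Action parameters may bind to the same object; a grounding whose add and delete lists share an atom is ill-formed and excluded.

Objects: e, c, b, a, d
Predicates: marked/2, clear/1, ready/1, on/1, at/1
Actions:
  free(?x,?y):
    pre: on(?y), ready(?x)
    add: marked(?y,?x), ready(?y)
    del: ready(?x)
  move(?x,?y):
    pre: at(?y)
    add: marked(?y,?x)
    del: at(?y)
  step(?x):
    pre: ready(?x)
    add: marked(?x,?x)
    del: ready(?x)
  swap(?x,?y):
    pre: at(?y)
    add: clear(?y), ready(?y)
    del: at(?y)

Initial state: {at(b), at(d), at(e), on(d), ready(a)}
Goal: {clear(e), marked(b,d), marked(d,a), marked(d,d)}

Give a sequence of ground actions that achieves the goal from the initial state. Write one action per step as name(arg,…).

free(a,d); move(d,b); move(d,d); swap(e,e)

1. free(a,d)  →  {at(b), at(d), at(e), marked(d,a), on(d), ready(d)}
2. move(d,b)  →  {at(d), at(e), marked(b,d), marked(d,a), on(d), ready(d)}
3. move(d,d)  →  {at(e), marked(b,d), marked(d,a), marked(d,d), on(d), ready(d)}
4. swap(e,e)  →  {clear(e), marked(b,d), marked(d,a), marked(d,d), on(d), ready(d), ready(e)}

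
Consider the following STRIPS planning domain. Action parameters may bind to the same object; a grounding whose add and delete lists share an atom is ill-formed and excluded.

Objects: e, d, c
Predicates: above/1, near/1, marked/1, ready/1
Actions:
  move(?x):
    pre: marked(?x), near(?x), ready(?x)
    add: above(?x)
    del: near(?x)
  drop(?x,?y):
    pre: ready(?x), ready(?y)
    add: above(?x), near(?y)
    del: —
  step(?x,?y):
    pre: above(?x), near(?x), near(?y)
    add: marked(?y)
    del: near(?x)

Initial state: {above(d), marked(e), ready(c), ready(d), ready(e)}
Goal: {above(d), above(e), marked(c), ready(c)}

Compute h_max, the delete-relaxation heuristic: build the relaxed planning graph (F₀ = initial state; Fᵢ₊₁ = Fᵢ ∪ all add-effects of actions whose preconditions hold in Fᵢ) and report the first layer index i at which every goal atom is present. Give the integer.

2

F0 = init (5 atoms)
F1 = F0 ∪ {above(c), above(e), near(c), near(d), near(e)}  (10 atoms)
F2 = F1 ∪ {marked(c), marked(d)}  (12 atoms)
goal ⊆ F2  ⇒  h_max = 2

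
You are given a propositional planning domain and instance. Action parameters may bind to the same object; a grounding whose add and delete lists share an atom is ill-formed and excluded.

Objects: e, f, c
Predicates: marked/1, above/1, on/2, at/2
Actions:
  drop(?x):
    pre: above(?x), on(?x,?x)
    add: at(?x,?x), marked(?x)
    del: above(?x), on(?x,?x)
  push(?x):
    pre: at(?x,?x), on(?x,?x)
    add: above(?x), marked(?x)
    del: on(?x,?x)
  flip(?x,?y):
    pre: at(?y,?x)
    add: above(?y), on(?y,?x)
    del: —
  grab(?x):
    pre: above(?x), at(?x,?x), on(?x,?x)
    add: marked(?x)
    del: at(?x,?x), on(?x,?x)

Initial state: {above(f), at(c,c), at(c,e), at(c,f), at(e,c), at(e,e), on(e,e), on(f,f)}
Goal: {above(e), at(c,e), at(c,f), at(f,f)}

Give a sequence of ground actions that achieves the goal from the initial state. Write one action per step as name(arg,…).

1. drop(f)  →  {at(c,c), at(c,e), at(c,f), at(e,c), at(e,e), at(f,f), marked(f), on(e,e)}
2. push(e)  →  {above(e), at(c,c), at(c,e), at(c,f), at(e,c), at(e,e), at(f,f), marked(e), marked(f)}

drop(f); push(e)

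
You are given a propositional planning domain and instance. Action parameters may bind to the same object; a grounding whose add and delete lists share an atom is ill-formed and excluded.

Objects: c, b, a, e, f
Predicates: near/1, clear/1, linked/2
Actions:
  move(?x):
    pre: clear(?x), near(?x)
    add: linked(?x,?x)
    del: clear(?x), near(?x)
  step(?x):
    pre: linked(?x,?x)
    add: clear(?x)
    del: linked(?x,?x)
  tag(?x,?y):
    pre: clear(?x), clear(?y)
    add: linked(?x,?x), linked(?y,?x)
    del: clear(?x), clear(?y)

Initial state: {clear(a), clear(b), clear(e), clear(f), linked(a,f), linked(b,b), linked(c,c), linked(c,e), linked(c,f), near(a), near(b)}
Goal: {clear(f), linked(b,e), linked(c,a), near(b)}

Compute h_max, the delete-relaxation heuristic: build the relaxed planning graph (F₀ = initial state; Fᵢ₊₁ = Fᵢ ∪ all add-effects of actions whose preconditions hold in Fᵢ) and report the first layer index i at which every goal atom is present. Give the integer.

F0 = init (11 atoms)
F1 = F0 ∪ {clear(c), linked(a,a), linked(a,b), linked(a,e), linked(b,a), linked(b,e), linked(b,f), linked(e,a), linked(e,b), linked(e,e), linked(e,f), linked(f,a), linked(f,b), linked(f,e), linked(f,f)}  (26 atoms)
F2 = F1 ∪ {linked(a,c), linked(b,c), linked(c,a), linked(c,b), linked(e,c), linked(f,c)}  (32 atoms)
goal ⊆ F2  ⇒  h_max = 2

2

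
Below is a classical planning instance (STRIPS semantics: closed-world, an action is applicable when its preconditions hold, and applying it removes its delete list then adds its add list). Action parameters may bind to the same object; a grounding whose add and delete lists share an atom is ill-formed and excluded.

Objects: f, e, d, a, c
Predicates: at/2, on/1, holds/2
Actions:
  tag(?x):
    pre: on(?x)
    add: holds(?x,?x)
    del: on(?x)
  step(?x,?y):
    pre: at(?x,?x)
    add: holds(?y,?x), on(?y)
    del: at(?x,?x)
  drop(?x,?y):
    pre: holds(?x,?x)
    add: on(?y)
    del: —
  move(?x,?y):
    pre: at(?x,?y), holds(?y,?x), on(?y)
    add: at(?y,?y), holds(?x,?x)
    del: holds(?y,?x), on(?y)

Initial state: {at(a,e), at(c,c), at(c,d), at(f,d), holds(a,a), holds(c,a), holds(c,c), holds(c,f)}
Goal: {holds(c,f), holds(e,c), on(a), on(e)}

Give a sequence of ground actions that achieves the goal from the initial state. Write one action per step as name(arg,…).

1. step(c,e)  →  {at(a,e), at(c,d), at(f,d), holds(a,a), holds(c,a), holds(c,c), holds(c,f), holds(e,c), on(e)}
2. drop(a,a)  →  {at(a,e), at(c,d), at(f,d), holds(a,a), holds(c,a), holds(c,c), holds(c,f), holds(e,c), on(a), on(e)}

step(c,e); drop(a,a)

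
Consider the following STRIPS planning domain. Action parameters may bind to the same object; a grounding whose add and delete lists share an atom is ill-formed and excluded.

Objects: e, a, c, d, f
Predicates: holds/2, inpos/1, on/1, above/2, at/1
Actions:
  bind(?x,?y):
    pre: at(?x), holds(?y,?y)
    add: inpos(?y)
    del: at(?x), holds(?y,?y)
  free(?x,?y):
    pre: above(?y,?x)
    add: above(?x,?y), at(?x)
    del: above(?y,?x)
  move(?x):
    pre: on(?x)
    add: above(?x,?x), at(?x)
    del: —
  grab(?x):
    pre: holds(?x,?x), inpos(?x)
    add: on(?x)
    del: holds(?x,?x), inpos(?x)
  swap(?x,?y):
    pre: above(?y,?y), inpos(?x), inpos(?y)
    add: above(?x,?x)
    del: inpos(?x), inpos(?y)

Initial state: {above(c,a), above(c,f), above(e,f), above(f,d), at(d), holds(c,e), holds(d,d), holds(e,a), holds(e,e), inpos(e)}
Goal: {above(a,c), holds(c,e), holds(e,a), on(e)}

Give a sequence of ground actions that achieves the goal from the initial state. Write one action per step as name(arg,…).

free(a,c); grab(e)

1. free(a,c)  →  {above(a,c), above(c,f), above(e,f), above(f,d), at(a), at(d), holds(c,e), holds(d,d), holds(e,a), holds(e,e), inpos(e)}
2. grab(e)  →  {above(a,c), above(c,f), above(e,f), above(f,d), at(a), at(d), holds(c,e), holds(d,d), holds(e,a), on(e)}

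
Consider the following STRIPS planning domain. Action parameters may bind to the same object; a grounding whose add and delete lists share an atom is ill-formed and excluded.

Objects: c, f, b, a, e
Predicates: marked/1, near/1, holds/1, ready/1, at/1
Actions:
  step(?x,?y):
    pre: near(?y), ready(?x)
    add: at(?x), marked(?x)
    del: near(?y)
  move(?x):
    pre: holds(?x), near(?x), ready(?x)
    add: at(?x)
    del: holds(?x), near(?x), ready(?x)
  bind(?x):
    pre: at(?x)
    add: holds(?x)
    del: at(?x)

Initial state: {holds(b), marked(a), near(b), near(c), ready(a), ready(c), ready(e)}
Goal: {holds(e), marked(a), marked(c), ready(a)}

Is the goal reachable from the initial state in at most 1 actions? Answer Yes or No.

No

1. step(c,c)  →  {at(c), holds(b), marked(a), marked(c), near(b), ready(a), ready(c), ready(e)}
2. step(e,b)  →  {at(c), at(e), holds(b), marked(a), marked(c), marked(e), ready(a), ready(c), ready(e)}
3. bind(e)  →  {at(c), holds(b), holds(e), marked(a), marked(c), marked(e), ready(a), ready(c), ready(e)}
optimal plan length = 3; 3 > 1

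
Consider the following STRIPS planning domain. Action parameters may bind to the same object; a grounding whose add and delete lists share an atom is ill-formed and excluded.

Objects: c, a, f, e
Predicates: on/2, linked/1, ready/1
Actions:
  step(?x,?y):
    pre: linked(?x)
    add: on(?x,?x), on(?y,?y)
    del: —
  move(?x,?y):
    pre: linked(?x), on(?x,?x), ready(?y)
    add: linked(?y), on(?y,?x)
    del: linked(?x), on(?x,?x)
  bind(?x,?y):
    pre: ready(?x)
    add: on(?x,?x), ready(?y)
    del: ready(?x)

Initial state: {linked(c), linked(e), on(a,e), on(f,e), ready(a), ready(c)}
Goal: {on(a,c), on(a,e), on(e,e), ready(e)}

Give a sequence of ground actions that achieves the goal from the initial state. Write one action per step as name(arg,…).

1. step(c,e)  →  {linked(c), linked(e), on(a,e), on(c,c), on(e,e), on(f,e), ready(a), ready(c)}
2. move(c,a)  →  {linked(a), linked(e), on(a,c), on(a,e), on(e,e), on(f,e), ready(a), ready(c)}
3. bind(c,e)  →  {linked(a), linked(e), on(a,c), on(a,e), on(c,c), on(e,e), on(f,e), ready(a), ready(e)}

step(c,e); move(c,a); bind(c,e)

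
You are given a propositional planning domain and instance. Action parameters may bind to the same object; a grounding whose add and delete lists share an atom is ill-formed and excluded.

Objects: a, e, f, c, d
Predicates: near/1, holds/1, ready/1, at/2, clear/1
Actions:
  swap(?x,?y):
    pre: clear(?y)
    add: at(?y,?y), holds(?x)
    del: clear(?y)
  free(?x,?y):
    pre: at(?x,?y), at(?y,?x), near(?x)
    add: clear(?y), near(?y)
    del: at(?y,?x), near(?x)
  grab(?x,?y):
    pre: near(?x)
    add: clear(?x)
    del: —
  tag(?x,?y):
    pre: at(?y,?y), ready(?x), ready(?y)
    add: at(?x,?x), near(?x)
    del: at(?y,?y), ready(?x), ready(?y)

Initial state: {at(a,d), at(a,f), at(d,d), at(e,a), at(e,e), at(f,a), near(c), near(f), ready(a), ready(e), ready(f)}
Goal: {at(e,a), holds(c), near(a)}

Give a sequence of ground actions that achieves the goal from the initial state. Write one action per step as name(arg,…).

1. free(f,a)  →  {at(a,d), at(d,d), at(e,a), at(e,e), at(f,a), clear(a), near(a), near(c), ready(a), ready(e), ready(f)}
2. swap(c,a)  →  {at(a,a), at(a,d), at(d,d), at(e,a), at(e,e), at(f,a), holds(c), near(a), near(c), ready(a), ready(e), ready(f)}

free(f,a); swap(c,a)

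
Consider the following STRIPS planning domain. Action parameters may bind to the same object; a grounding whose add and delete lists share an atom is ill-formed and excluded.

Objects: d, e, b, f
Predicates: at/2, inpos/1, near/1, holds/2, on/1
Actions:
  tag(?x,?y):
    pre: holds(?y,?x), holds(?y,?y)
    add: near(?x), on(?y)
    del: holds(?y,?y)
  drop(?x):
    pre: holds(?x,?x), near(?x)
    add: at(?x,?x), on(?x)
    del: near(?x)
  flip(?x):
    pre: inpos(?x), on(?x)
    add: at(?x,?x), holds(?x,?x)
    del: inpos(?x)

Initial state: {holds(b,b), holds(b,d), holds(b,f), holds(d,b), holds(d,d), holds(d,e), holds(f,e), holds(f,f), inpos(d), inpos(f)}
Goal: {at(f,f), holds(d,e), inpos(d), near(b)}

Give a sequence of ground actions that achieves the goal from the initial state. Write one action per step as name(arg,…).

tag(e,f); tag(b,d); flip(f)

1. tag(e,f)  →  {holds(b,b), holds(b,d), holds(b,f), holds(d,b), holds(d,d), holds(d,e), holds(f,e), inpos(d), inpos(f), near(e), on(f)}
2. tag(b,d)  →  {holds(b,b), holds(b,d), holds(b,f), holds(d,b), holds(d,e), holds(f,e), inpos(d), inpos(f), near(b), near(e), on(d), on(f)}
3. flip(f)  →  {at(f,f), holds(b,b), holds(b,d), holds(b,f), holds(d,b), holds(d,e), holds(f,e), holds(f,f), inpos(d), near(b), near(e), on(d), on(f)}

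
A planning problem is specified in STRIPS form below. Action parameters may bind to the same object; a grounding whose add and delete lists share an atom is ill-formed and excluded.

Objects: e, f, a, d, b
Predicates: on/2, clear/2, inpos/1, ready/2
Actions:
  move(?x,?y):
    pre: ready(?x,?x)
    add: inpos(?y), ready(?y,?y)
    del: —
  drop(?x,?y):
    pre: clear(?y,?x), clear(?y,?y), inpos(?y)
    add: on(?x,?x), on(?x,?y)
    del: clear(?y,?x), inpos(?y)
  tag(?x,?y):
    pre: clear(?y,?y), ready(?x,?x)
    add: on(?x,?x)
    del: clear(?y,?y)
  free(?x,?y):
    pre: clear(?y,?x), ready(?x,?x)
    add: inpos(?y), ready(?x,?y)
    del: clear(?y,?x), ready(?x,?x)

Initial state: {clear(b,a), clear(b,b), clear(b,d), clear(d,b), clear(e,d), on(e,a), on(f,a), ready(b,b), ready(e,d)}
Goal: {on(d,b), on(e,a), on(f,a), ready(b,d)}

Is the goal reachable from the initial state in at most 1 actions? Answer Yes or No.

1. move(b,b)  →  {clear(b,a), clear(b,b), clear(b,d), clear(d,b), clear(e,d), inpos(b), on(e,a), on(f,a), ready(b,b), ready(e,d)}
2. drop(d,b)  →  {clear(b,a), clear(b,b), clear(d,b), clear(e,d), on(d,b), on(d,d), on(e,a), on(f,a), ready(b,b), ready(e,d)}
3. free(b,d)  →  {clear(b,a), clear(b,b), clear(e,d), inpos(d), on(d,b), on(d,d), on(e,a), on(f,a), ready(b,d), ready(e,d)}
optimal plan length = 3; 3 > 1

No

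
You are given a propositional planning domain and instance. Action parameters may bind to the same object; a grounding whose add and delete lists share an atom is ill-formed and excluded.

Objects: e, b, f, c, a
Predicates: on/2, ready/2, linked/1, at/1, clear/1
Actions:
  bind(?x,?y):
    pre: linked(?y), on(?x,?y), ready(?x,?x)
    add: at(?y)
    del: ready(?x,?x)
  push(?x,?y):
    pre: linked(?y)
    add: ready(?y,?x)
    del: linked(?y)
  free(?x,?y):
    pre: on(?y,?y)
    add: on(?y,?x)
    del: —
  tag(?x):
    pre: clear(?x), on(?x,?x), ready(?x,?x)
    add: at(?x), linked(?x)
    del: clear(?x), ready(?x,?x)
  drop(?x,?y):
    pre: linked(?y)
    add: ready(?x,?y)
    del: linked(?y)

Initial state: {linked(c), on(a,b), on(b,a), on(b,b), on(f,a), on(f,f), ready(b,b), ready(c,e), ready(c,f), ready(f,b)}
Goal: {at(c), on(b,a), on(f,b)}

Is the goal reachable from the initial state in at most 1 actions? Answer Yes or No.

1. free(b,f)  →  {linked(c), on(a,b), on(b,a), on(b,b), on(f,a), on(f,b), on(f,f), ready(b,b), ready(c,e), ready(c,f), ready(f,b)}
2. free(c,b)  →  {linked(c), on(a,b), on(b,a), on(b,b), on(b,c), on(f,a), on(f,b), on(f,f), ready(b,b), ready(c,e), ready(c,f), ready(f,b)}
3. bind(b,c)  →  {at(c), linked(c), on(a,b), on(b,a), on(b,b), on(b,c), on(f,a), on(f,b), on(f,f), ready(c,e), ready(c,f), ready(f,b)}
optimal plan length = 3; 3 > 1

No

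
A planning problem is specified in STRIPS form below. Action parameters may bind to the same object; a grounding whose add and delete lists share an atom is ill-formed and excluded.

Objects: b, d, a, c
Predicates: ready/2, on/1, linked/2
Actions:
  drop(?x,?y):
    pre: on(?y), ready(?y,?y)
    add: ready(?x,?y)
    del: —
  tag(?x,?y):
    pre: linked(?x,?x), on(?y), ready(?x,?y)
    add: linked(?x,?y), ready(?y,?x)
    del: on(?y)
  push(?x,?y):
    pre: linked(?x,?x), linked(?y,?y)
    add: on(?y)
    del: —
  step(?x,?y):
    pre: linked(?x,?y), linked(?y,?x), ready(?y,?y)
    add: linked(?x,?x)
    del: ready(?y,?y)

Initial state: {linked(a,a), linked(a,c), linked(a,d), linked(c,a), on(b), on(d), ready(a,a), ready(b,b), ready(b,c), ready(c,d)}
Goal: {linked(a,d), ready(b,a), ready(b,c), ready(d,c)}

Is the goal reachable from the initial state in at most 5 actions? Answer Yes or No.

1. drop(a,b)  →  {linked(a,a), linked(a,c), linked(a,d), linked(c,a), on(b), on(d), ready(a,a), ready(a,b), ready(b,b), ready(b,c), ready(c,d)}
2. tag(a,b)  →  {linked(a,a), linked(a,b), linked(a,c), linked(a,d), linked(c,a), on(d), ready(a,a), ready(a,b), ready(b,a), ready(b,b), ready(b,c), ready(c,d)}
3. step(c,a)  →  {linked(a,a), linked(a,b), linked(a,c), linked(a,d), linked(c,a), linked(c,c), on(d), ready(a,b), ready(b,a), ready(b,b), ready(b,c), ready(c,d)}
4. tag(c,d)  →  {linked(a,a), linked(a,b), linked(a,c), linked(a,d), linked(c,a), linked(c,c), linked(c,d), ready(a,b), ready(b,a), ready(b,b), ready(b,c), ready(c,d), ready(d,c)}
optimal plan length = 4; 4 ≤ 5

Yes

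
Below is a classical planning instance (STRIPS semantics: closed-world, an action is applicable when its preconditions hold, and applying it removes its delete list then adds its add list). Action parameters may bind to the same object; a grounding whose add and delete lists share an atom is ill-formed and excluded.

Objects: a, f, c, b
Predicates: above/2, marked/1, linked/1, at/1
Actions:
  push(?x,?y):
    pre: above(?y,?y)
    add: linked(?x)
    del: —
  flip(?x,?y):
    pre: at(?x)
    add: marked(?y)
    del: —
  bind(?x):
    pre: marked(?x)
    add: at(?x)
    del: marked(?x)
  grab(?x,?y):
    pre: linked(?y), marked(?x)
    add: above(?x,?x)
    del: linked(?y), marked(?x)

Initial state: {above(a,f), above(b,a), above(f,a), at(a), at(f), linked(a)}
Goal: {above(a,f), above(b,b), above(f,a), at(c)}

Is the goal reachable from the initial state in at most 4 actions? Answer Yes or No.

1. flip(a,c)  →  {above(a,f), above(b,a), above(f,a), at(a), at(f), linked(a), marked(c)}
2. flip(a,b)  →  {above(a,f), above(b,a), above(f,a), at(a), at(f), linked(a), marked(b), marked(c)}
3. bind(c)  →  {above(a,f), above(b,a), above(f,a), at(a), at(c), at(f), linked(a), marked(b)}
4. grab(b,a)  →  {above(a,f), above(b,a), above(b,b), above(f,a), at(a), at(c), at(f)}
optimal plan length = 4; 4 ≤ 4

Yes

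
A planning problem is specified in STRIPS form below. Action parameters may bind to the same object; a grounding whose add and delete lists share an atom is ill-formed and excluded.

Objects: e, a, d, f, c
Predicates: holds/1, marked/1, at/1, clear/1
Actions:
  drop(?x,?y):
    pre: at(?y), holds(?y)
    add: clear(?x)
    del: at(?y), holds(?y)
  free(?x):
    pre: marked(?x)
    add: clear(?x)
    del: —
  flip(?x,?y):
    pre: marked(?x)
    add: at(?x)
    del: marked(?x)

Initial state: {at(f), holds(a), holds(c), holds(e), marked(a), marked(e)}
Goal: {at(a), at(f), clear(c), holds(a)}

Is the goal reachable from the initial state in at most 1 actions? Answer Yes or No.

No

1. flip(e,e)  →  {at(e), at(f), holds(a), holds(c), holds(e), marked(a)}
2. drop(c,e)  →  {at(f), clear(c), holds(a), holds(c), marked(a)}
3. flip(a,e)  →  {at(a), at(f), clear(c), holds(a), holds(c)}
optimal plan length = 3; 3 > 1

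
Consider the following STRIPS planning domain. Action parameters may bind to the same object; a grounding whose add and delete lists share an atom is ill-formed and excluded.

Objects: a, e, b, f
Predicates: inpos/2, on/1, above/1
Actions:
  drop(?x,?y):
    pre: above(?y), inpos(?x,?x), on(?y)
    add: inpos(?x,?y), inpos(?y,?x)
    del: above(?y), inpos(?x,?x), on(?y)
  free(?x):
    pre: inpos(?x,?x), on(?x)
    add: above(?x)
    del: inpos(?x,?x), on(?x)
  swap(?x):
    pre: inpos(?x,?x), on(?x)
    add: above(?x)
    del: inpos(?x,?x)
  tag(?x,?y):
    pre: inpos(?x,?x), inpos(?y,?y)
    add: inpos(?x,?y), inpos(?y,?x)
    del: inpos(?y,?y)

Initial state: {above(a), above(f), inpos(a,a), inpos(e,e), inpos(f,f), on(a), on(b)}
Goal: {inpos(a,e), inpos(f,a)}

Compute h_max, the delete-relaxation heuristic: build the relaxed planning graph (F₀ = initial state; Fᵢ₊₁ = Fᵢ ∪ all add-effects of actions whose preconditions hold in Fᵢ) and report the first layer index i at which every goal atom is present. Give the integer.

1

F0 = init (7 atoms)
F1 = F0 ∪ {inpos(a,e), inpos(a,f), inpos(e,a), inpos(e,f), inpos(f,a), inpos(f,e)}  (13 atoms)
goal ⊆ F1  ⇒  h_max = 1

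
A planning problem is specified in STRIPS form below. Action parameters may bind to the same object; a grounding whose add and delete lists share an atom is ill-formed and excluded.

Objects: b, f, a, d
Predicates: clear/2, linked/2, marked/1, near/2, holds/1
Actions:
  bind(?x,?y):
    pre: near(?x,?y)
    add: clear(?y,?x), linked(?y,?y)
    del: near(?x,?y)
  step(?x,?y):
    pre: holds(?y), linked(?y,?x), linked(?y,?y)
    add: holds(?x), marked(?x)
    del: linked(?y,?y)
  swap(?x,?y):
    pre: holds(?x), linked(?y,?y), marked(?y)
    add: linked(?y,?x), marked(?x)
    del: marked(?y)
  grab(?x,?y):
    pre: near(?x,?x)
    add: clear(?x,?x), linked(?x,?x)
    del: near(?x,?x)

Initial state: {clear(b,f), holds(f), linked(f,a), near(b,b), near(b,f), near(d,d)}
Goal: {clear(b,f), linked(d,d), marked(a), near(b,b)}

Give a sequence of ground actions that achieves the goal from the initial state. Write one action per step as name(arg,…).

1. bind(b,f)  →  {clear(b,f), clear(f,b), holds(f), linked(f,a), linked(f,f), near(b,b), near(d,d)}
2. bind(d,d)  →  {clear(b,f), clear(d,d), clear(f,b), holds(f), linked(d,d), linked(f,a), linked(f,f), near(b,b)}
3. step(a,f)  →  {clear(b,f), clear(d,d), clear(f,b), holds(a), holds(f), linked(d,d), linked(f,a), marked(a), near(b,b)}

bind(b,f); bind(d,d); step(a,f)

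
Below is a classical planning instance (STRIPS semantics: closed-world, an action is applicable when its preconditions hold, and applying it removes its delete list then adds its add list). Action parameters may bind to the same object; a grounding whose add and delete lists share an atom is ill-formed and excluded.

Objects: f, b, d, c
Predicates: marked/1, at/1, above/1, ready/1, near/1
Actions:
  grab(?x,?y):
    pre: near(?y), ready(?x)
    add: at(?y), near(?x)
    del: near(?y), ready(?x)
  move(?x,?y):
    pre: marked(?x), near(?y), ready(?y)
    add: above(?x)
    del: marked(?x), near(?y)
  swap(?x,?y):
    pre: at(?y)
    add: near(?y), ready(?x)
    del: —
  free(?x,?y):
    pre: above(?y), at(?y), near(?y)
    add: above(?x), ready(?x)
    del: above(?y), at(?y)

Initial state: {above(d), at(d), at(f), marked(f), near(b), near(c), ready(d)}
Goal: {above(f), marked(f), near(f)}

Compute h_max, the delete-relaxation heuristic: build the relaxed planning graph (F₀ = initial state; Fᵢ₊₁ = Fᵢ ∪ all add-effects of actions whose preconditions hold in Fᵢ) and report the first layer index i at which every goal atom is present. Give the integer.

2

F0 = init (7 atoms)
F1 = F0 ∪ {at(b), at(c), near(d), near(f), ready(b), ready(c), ready(f)}  (14 atoms)
F2 = F1 ∪ {above(b), above(c), above(f)}  (17 atoms)
goal ⊆ F2  ⇒  h_max = 2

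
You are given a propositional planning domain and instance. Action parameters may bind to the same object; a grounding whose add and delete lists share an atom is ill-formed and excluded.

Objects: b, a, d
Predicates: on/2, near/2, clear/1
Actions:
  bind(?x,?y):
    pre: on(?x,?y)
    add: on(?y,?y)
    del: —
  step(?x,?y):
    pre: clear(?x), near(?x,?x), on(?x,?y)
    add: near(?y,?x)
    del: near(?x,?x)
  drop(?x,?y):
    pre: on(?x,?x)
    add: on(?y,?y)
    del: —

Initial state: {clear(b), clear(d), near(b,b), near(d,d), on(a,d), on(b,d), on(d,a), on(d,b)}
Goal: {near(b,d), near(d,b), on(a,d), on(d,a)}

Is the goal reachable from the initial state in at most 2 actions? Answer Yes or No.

Yes

1. step(b,d)  →  {clear(b), clear(d), near(d,b), near(d,d), on(a,d), on(b,d), on(d,a), on(d,b)}
2. step(d,b)  →  {clear(b), clear(d), near(b,d), near(d,b), on(a,d), on(b,d), on(d,a), on(d,b)}
optimal plan length = 2; 2 ≤ 2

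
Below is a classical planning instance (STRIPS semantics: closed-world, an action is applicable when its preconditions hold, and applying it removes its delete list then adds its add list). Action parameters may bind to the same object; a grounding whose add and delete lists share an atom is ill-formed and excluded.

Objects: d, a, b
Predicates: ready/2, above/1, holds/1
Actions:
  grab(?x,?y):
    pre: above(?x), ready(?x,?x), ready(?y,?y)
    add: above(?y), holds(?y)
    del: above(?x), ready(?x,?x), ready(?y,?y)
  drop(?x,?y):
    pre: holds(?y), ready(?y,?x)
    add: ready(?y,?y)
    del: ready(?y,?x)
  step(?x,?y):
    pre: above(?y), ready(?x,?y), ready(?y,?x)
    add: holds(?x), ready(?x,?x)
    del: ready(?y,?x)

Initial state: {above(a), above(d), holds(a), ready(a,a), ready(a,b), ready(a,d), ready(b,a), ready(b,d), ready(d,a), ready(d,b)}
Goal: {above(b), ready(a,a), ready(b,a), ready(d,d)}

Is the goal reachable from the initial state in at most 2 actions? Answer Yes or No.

No

1. step(d,a)  →  {above(a), above(d), holds(a), holds(d), ready(a,a), ready(a,b), ready(b,a), ready(b,d), ready(d,a), ready(d,b), ready(d,d)}
2. step(b,d)  →  {above(a), above(d), holds(a), holds(b), holds(d), ready(a,a), ready(a,b), ready(b,a), ready(b,b), ready(b,d), ready(d,a), ready(d,d)}
3. grab(d,b)  →  {above(a), above(b), holds(a), holds(b), holds(d), ready(a,a), ready(a,b), ready(b,a), ready(b,d), ready(d,a)}
4. drop(a,d)  →  {above(a), above(b), holds(a), holds(b), holds(d), ready(a,a), ready(a,b), ready(b,a), ready(b,d), ready(d,d)}
optimal plan length = 4; 4 > 2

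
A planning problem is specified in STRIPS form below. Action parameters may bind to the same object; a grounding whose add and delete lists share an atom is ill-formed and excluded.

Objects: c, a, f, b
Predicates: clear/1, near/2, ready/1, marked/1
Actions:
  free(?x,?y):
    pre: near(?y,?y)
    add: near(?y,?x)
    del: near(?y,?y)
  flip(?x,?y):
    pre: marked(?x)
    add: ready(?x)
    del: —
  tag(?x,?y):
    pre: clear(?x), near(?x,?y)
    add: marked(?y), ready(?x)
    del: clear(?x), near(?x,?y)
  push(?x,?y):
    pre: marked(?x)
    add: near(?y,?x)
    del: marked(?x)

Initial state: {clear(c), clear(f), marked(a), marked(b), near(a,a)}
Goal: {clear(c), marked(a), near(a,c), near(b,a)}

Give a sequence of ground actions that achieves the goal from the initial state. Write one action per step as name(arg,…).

1. free(c,a)  →  {clear(c), clear(f), marked(a), marked(b), near(a,c)}
2. push(b,b)  →  {clear(c), clear(f), marked(a), near(a,c), near(b,b)}
3. free(a,b)  →  {clear(c), clear(f), marked(a), near(a,c), near(b,a)}

free(c,a); push(b,b); free(a,b)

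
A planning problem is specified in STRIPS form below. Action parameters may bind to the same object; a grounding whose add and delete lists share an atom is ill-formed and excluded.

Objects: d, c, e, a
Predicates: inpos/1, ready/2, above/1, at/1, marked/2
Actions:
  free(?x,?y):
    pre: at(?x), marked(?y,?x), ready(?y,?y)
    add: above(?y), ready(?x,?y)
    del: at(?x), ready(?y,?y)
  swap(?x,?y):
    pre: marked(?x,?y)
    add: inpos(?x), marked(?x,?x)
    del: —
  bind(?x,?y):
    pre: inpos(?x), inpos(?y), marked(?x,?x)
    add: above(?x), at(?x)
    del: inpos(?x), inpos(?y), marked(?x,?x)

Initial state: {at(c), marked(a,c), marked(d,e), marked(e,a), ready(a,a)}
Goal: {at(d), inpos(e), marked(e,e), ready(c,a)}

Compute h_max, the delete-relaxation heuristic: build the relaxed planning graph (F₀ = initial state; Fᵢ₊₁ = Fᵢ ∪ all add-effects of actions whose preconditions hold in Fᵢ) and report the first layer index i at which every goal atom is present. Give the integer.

2

F0 = init (5 atoms)
F1 = F0 ∪ {above(a), inpos(a), inpos(d), inpos(e), marked(a,a), marked(d,d), marked(e,e), ready(c,a)}  (13 atoms)
F2 = F1 ∪ {above(d), above(e), at(a), at(d), at(e)}  (18 atoms)
goal ⊆ F2  ⇒  h_max = 2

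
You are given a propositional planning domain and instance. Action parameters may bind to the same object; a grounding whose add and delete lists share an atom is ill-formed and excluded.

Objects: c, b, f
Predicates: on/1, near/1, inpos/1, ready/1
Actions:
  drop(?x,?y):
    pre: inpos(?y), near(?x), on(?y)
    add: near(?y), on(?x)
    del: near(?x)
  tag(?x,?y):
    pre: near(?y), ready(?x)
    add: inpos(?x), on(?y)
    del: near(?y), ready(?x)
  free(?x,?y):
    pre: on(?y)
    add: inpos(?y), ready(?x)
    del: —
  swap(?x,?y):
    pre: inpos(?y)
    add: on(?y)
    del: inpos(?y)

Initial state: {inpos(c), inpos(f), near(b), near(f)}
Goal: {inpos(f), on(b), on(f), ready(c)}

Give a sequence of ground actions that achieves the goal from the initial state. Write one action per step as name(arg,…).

swap(c,f); free(c,f); drop(b,f)

1. swap(c,f)  →  {inpos(c), near(b), near(f), on(f)}
2. free(c,f)  →  {inpos(c), inpos(f), near(b), near(f), on(f), ready(c)}
3. drop(b,f)  →  {inpos(c), inpos(f), near(f), on(b), on(f), ready(c)}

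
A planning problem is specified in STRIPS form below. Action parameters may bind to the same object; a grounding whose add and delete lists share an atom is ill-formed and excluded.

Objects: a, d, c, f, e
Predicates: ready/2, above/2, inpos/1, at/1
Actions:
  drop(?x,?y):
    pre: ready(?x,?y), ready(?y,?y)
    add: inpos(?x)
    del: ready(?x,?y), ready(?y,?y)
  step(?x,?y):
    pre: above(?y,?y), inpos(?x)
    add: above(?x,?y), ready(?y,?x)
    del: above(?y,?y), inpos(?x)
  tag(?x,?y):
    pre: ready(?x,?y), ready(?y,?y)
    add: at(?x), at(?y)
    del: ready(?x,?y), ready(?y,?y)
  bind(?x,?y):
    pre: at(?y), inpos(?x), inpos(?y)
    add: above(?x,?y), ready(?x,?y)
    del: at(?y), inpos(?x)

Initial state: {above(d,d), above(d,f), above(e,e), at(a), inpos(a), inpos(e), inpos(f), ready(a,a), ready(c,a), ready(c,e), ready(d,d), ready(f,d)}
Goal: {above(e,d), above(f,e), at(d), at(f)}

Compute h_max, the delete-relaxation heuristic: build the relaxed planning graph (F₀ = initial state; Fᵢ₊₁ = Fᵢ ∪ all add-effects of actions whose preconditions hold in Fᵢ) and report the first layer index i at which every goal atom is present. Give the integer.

1

F0 = init (12 atoms)
F1 = F0 ∪ {above(a,a), above(a,d), above(a,e), above(e,a), above(e,d), above(f,a), above(f,d), above(f,e), at(c), at(d), at(f), inpos(c), inpos(d), ready(d,a), ready(d,e), ready(d,f), ready(e,a), ready(e,f), ready(f,a)}  (31 atoms)
goal ⊆ F1  ⇒  h_max = 1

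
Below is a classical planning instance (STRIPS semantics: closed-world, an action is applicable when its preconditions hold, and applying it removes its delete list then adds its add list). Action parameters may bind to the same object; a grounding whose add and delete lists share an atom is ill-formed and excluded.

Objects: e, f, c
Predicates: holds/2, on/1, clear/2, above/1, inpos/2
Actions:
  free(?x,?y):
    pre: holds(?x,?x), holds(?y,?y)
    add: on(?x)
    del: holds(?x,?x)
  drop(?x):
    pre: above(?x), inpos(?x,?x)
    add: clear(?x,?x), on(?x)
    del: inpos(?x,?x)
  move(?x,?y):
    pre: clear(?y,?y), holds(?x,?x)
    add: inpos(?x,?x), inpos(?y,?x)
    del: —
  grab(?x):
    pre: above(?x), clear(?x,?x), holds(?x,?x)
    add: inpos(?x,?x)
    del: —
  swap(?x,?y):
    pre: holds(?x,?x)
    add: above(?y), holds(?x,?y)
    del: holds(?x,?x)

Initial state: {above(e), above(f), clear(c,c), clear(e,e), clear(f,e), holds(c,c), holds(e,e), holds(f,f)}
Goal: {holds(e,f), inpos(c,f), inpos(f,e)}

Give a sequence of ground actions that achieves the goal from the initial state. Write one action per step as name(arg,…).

move(f,c); drop(f); move(e,f); swap(e,f)

1. move(f,c)  →  {above(e), above(f), clear(c,c), clear(e,e), clear(f,e), holds(c,c), holds(e,e), holds(f,f), inpos(c,f), inpos(f,f)}
2. drop(f)  →  {above(e), above(f), clear(c,c), clear(e,e), clear(f,e), clear(f,f), holds(c,c), holds(e,e), holds(f,f), inpos(c,f), on(f)}
3. move(e,f)  →  {above(e), above(f), clear(c,c), clear(e,e), clear(f,e), clear(f,f), holds(c,c), holds(e,e), holds(f,f), inpos(c,f), inpos(e,e), inpos(f,e), on(f)}
4. swap(e,f)  →  {above(e), above(f), clear(c,c), clear(e,e), clear(f,e), clear(f,f), holds(c,c), holds(e,f), holds(f,f), inpos(c,f), inpos(e,e), inpos(f,e), on(f)}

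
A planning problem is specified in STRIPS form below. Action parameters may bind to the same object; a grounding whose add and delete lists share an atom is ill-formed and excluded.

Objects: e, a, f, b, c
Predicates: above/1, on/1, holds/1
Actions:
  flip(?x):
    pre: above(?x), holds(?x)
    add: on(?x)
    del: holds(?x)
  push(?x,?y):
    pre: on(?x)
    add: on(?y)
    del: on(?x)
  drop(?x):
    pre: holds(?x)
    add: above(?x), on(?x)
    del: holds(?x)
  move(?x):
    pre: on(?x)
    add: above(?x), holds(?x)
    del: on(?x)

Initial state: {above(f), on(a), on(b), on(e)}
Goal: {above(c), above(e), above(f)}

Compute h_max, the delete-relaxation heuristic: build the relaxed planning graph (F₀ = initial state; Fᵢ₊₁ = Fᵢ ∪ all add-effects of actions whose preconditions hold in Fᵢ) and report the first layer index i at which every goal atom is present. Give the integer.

F0 = init (4 atoms)
F1 = F0 ∪ {above(a), above(b), above(e), holds(a), holds(b), holds(e), on(c), on(f)}  (12 atoms)
F2 = F1 ∪ {above(c), holds(c), holds(f)}  (15 atoms)
goal ⊆ F2  ⇒  h_max = 2

2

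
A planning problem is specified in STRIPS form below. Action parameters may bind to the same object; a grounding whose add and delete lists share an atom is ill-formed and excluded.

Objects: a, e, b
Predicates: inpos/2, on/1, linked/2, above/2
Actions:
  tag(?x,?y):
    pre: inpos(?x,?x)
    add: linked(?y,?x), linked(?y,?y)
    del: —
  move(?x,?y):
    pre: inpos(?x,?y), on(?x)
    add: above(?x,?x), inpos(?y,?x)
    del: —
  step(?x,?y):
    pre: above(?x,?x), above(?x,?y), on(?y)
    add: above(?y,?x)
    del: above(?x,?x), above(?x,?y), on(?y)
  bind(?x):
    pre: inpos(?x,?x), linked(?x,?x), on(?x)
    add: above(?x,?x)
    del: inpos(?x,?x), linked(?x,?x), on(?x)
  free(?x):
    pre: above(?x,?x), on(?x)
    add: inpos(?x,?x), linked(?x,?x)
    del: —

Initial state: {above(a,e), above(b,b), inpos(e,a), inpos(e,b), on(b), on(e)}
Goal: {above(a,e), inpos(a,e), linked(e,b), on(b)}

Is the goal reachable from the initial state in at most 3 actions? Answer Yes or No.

1. move(e,a)  →  {above(a,e), above(b,b), above(e,e), inpos(a,e), inpos(e,a), inpos(e,b), on(b), on(e)}
2. free(b)  →  {above(a,e), above(b,b), above(e,e), inpos(a,e), inpos(b,b), inpos(e,a), inpos(e,b), linked(b,b), on(b), on(e)}
3. tag(b,e)  →  {above(a,e), above(b,b), above(e,e), inpos(a,e), inpos(b,b), inpos(e,a), inpos(e,b), linked(b,b), linked(e,b), linked(e,e), on(b), on(e)}
optimal plan length = 3; 3 ≤ 3

Yes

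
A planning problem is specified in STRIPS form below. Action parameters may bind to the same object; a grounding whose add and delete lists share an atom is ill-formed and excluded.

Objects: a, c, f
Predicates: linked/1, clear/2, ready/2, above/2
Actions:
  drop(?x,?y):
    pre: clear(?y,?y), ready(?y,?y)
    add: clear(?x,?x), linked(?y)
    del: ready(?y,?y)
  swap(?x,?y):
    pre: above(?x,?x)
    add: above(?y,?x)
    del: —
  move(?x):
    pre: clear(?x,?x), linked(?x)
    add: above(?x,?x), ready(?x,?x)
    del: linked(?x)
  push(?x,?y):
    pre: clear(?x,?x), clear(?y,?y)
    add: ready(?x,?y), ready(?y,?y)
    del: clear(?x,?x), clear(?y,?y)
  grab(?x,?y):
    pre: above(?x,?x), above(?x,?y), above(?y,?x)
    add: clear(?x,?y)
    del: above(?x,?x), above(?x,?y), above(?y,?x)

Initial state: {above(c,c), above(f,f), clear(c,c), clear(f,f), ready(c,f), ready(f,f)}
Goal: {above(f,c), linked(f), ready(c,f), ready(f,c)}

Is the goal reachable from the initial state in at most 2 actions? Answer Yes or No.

No

1. drop(a,f)  →  {above(c,c), above(f,f), clear(a,a), clear(c,c), clear(f,f), linked(f), ready(c,f)}
2. swap(c,f)  →  {above(c,c), above(f,c), above(f,f), clear(a,a), clear(c,c), clear(f,f), linked(f), ready(c,f)}
3. push(f,c)  →  {above(c,c), above(f,c), above(f,f), clear(a,a), linked(f), ready(c,c), ready(c,f), ready(f,c)}
optimal plan length = 3; 3 > 2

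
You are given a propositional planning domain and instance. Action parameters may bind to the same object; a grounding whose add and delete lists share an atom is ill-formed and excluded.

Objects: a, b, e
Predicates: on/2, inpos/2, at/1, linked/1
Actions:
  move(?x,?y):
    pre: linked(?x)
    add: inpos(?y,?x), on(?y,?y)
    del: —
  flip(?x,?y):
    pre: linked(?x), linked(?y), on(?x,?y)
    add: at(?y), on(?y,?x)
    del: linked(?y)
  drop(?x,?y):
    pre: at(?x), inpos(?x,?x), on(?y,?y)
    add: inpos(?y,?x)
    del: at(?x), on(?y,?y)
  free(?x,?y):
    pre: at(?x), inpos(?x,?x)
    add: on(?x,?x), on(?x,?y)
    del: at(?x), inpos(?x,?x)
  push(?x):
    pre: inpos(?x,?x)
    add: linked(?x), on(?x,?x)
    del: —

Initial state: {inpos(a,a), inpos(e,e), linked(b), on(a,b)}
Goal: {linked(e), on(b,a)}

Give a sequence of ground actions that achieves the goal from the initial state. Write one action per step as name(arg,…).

push(a); flip(a,b); push(e)

1. push(a)  →  {inpos(a,a), inpos(e,e), linked(a), linked(b), on(a,a), on(a,b)}
2. flip(a,b)  →  {at(b), inpos(a,a), inpos(e,e), linked(a), on(a,a), on(a,b), on(b,a)}
3. push(e)  →  {at(b), inpos(a,a), inpos(e,e), linked(a), linked(e), on(a,a), on(a,b), on(b,a), on(e,e)}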